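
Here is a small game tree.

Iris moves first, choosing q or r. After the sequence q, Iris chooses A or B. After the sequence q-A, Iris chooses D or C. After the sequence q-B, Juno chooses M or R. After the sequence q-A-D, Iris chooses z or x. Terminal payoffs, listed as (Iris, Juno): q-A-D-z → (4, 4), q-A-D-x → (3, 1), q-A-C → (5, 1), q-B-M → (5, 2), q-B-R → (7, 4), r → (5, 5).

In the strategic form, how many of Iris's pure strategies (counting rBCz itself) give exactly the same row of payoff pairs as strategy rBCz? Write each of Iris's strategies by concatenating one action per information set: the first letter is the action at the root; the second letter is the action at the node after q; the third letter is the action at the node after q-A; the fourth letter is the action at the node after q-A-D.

8

Row for rBCz (columns M, R): (5,5) (5,5).
Under rBCz, Iris's choice at the node after q and at the node after q-A and at the node after q-A-D can never be reached regardless of what Juno does, so varying those choices leaves every outcome unchanged.
Holding the reachable choices fixed and varying the unreachable ones freely already gives 2 × 2 × 2 = 8 equivalent strategies.
No other strategy reproduces this row, so those 8 are the full class: rADz, rADx, rACz, rACx, rBDz, rBDx, rBCz, rBCx.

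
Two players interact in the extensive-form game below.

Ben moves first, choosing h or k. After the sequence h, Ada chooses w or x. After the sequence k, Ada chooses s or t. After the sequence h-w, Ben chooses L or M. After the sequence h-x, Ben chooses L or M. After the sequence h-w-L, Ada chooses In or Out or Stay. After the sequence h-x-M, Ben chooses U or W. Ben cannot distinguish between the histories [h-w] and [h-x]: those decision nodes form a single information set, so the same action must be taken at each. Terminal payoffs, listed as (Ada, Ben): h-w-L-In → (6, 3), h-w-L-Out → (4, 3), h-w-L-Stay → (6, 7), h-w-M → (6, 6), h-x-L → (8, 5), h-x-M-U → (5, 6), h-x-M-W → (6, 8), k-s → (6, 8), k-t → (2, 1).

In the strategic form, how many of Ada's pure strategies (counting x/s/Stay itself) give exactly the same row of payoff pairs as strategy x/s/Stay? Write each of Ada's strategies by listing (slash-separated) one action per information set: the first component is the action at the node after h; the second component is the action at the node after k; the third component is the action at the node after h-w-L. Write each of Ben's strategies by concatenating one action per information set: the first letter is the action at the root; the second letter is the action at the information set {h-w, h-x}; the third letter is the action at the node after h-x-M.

Row for x/s/Stay (columns hLU, hLW, hMU, hMW, kLU, kLW, kMU, kMW): (8,5) (8,5) (5,6) (6,8) (6,8) (6,8) (6,8) (6,8).
Under x/s/Stay, Ada's choice at the node after h-w-L can never be reached regardless of what Ben does, so varying those choices leaves every outcome unchanged.
Holding the reachable choices fixed and varying the unreachable one freely already gives 3 equivalent strategies.
No other strategy reproduces this row, so those 3 are the full class: x/s/In, x/s/Out, x/s/Stay.

3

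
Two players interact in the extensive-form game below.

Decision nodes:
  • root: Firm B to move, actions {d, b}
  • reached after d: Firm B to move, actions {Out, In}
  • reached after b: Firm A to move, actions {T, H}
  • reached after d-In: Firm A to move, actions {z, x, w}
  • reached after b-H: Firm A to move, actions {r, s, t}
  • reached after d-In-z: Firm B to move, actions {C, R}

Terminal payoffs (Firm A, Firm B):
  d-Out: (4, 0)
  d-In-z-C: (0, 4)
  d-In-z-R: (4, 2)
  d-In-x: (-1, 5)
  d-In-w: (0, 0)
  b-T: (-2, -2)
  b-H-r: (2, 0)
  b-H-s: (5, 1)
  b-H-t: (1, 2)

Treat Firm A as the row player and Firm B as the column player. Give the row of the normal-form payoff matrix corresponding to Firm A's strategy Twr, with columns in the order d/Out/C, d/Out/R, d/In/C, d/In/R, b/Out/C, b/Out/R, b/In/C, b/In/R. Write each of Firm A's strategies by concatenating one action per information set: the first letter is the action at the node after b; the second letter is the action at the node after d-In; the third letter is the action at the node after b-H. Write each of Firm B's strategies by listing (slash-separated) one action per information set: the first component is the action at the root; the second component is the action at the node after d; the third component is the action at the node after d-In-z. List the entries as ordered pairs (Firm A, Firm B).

(4,0) (4,0) (0,0) (0,0) (-2,-2) (-2,-2) (-2,-2) (-2,-2)

vs d/Out/C: Firm B plays d → Firm B plays Out at [d] → (4, 0)
vs d/Out/R: Firm B plays d → Firm B plays Out at [d] → (4, 0)
vs d/In/C: Firm B plays d → Firm B plays In at [d] → Firm A plays w at [d-In] → (0, 0)
vs d/In/R: Firm B plays d → Firm B plays In at [d] → Firm A plays w at [d-In] → (0, 0)
vs b/Out/C: Firm B plays b → Firm A plays T at [b] → (-2, -2)
vs b/Out/R: Firm B plays b → Firm A plays T at [b] → (-2, -2)
vs b/In/C: Firm B plays b → Firm A plays T at [b] → (-2, -2)
vs b/In/R: Firm B plays b → Firm A plays T at [b] → (-2, -2)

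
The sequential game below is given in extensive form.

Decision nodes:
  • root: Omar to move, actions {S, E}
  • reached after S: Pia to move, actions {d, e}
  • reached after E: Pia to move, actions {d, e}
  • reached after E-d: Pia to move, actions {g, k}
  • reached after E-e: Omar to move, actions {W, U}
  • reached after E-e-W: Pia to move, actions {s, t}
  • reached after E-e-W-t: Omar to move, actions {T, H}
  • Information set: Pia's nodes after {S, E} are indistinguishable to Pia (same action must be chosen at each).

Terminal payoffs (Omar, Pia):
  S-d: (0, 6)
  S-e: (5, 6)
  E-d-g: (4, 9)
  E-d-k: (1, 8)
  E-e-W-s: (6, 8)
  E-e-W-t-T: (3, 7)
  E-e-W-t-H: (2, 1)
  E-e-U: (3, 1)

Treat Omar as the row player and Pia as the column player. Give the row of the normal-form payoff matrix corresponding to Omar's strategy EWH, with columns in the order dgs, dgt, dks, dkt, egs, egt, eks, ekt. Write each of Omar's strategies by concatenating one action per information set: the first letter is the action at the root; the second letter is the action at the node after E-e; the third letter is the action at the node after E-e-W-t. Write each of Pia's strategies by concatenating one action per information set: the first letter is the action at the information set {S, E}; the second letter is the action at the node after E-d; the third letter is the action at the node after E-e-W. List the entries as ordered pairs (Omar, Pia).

vs dgs: Omar plays E → Pia plays d at [E] → Pia plays g at [E-d] → (4, 9)
vs dgt: Omar plays E → Pia plays d at [E] → Pia plays g at [E-d] → (4, 9)
vs dks: Omar plays E → Pia plays d at [E] → Pia plays k at [E-d] → (1, 8)
vs dkt: Omar plays E → Pia plays d at [E] → Pia plays k at [E-d] → (1, 8)
vs egs: Omar plays E → Pia plays e at [E] → Omar plays W at [E-e] → Pia plays s at [E-e-W] → (6, 8)
vs egt: Omar plays E → Pia plays e at [E] → Omar plays W at [E-e] → Pia plays t at [E-e-W] → Omar plays H at [E-e-W-t] → (2, 1)
vs eks: Omar plays E → Pia plays e at [E] → Omar plays W at [E-e] → Pia plays s at [E-e-W] → (6, 8)
vs ekt: Omar plays E → Pia plays e at [E] → Omar plays W at [E-e] → Pia plays t at [E-e-W] → Omar plays H at [E-e-W-t] → (2, 1)

(4,9) (4,9) (1,8) (1,8) (6,8) (2,1) (6,8) (2,1)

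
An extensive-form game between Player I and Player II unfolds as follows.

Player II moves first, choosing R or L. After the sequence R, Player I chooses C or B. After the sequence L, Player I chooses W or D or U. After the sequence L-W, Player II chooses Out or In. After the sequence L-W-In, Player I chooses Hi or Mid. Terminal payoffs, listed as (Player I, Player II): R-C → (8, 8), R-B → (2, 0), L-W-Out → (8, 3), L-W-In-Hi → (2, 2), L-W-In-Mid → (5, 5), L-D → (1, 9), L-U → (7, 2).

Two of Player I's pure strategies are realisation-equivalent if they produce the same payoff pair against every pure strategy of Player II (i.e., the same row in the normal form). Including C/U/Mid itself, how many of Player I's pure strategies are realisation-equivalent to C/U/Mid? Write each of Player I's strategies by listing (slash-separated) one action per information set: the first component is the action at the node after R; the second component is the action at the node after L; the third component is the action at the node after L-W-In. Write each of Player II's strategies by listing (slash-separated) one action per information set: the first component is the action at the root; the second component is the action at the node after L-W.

Row for C/U/Mid (columns R/Out, R/In, L/Out, L/In): (8,8) (8,8) (7,2) (7,2).
Under C/U/Mid, Player I's choice at the node after L-W-In can never be reached regardless of what Player II does, so varying those choices leaves every outcome unchanged.
Holding the reachable choices fixed and varying the unreachable one freely already gives 2 equivalent strategies.
No other strategy reproduces this row, so those 2 are the full class: C/U/Hi, C/U/Mid.

2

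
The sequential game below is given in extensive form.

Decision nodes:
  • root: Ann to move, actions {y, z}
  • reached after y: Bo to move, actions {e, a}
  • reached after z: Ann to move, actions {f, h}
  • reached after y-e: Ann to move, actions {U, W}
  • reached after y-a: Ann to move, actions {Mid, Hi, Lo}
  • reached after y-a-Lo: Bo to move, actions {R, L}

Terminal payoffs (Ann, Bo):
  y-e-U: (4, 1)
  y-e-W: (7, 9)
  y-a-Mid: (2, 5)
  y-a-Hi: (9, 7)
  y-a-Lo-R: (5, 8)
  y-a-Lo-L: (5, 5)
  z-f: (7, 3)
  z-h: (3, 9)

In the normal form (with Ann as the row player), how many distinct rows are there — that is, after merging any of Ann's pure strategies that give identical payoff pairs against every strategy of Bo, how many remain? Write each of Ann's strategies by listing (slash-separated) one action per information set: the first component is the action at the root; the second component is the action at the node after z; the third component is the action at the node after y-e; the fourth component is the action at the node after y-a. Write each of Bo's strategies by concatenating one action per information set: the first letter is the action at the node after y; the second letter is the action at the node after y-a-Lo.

Ann has 24 pure strategies: y/f/U/Mid, y/f/U/Hi, y/f/U/Lo, y/f/W/Mid, y/f/W/Hi, y/f/W/Lo, y/h/U/Mid, y/h/U/Hi, y/h/U/Lo, y/h/W/Mid, y/h/W/Hi, y/h/W/Lo, z/f/U/Mid, z/f/U/Hi, z/f/U/Lo, z/f/W/Mid, z/f/W/Hi, z/f/W/Lo, z/h/U/Mid, z/h/U/Hi, z/h/U/Lo, z/h/W/Mid, z/h/W/Hi, z/h/W/Lo. Columns: eR, eL, aR, aL.
{y/f/U/Mid, y/h/U/Mid} → row (4,1) (4,1) (2,5) (2,5)
{y/f/U/Hi, y/h/U/Hi} → row (4,1) (4,1) (9,7) (9,7)
{y/f/U/Lo, y/h/U/Lo} → row (4,1) (4,1) (5,8) (5,5)
{y/f/W/Mid, y/h/W/Mid} → row (7,9) (7,9) (2,5) (2,5)
{y/f/W/Hi, y/h/W/Hi} → row (7,9) (7,9) (9,7) (9,7)
{y/f/W/Lo, y/h/W/Lo} → row (7,9) (7,9) (5,8) (5,5)
{z/f/U/Mid, z/f/U/Hi, z/f/U/Lo, z/f/W/Mid, z/f/W/Hi, z/f/W/Lo} → row (7,3) (7,3) (7,3) (7,3)
{z/h/U/Mid, z/h/U/Hi, z/h/U/Lo, z/h/W/Mid, z/h/W/Hi, z/h/W/Lo} → row (3,9) (3,9) (3,9) (3,9)
That's 8 distinct rows out of 24 strategies.

8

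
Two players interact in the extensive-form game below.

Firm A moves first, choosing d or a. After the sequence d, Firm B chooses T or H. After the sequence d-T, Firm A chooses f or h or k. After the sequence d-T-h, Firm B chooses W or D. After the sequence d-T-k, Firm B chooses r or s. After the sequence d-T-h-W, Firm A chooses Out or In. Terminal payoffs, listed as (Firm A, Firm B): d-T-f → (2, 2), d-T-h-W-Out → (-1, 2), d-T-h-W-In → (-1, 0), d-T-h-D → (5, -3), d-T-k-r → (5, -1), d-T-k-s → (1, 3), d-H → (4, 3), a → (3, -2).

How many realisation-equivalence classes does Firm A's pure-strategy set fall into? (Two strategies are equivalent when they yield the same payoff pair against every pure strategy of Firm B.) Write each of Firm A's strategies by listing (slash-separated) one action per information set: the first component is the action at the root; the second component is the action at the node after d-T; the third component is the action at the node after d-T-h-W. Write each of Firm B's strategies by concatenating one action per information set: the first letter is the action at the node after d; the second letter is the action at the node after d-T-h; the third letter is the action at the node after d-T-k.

Firm A has 12 pure strategies: d/f/Out, d/f/In, d/h/Out, d/h/In, d/k/Out, d/k/In, a/f/Out, a/f/In, a/h/Out, a/h/In, a/k/Out, a/k/In. Columns: TWr, TWs, TDr, TDs, HWr, HWs, HDr, HDs.
{d/f/Out, d/f/In} → row (2,2) (2,2) (2,2) (2,2) (4,3) (4,3) (4,3) (4,3)
{d/h/Out} → row (-1,2) (-1,2) (5,-3) (5,-3) (4,3) (4,3) (4,3) (4,3)
{d/h/In} → row (-1,0) (-1,0) (5,-3) (5,-3) (4,3) (4,3) (4,3) (4,3)
{d/k/Out, d/k/In} → row (5,-1) (1,3) (5,-1) (1,3) (4,3) (4,3) (4,3) (4,3)
{a/f/Out, a/f/In, a/h/Out, a/h/In, a/k/Out, a/k/In} → row (3,-2) (3,-2) (3,-2) (3,-2) (3,-2) (3,-2) (3,-2) (3,-2)
That's 5 distinct rows out of 12 strategies.

5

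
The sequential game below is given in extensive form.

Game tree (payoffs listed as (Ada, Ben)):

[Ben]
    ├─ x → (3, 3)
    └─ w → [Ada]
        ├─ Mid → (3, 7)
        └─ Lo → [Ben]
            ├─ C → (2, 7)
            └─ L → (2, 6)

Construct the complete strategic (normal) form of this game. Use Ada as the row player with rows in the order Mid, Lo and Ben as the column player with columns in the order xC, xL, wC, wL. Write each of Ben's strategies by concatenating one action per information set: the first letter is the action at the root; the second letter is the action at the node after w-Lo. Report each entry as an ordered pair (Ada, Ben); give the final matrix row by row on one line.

           xC       xL       wC       wL
 Mid    (3,3)    (3,3)    (3,7)    (3,7)
  Lo    (3,3)    (3,3)    (2,7)    (2,6)

Mid: (3,3) (3,3) (3,7) (3,7) | Lo: (3,3) (3,3) (2,7) (2,6)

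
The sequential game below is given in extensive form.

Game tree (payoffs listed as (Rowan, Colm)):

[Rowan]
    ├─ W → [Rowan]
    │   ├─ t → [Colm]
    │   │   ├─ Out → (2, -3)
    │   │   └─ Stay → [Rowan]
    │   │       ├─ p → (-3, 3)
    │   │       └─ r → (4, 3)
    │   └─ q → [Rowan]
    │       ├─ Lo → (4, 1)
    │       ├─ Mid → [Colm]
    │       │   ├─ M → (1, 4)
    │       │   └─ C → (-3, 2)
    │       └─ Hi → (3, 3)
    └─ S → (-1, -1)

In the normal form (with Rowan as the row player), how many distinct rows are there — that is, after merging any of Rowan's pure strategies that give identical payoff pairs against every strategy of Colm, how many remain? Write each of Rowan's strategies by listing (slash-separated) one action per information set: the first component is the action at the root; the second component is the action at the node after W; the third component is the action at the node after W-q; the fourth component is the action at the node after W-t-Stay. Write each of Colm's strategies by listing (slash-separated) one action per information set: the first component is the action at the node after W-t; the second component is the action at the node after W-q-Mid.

Rowan has 24 pure strategies: W/t/Lo/p, W/t/Lo/r, W/t/Mid/p, W/t/Mid/r, W/t/Hi/p, W/t/Hi/r, W/q/Lo/p, W/q/Lo/r, W/q/Mid/p, W/q/Mid/r, W/q/Hi/p, W/q/Hi/r, S/t/Lo/p, S/t/Lo/r, S/t/Mid/p, S/t/Mid/r, S/t/Hi/p, S/t/Hi/r, S/q/Lo/p, S/q/Lo/r, S/q/Mid/p, S/q/Mid/r, S/q/Hi/p, S/q/Hi/r. Columns: Out/M, Out/C, Stay/M, Stay/C.
{W/t/Lo/p, W/t/Mid/p, W/t/Hi/p} → row (2,-3) (2,-3) (-3,3) (-3,3)
{W/t/Lo/r, W/t/Mid/r, W/t/Hi/r} → row (2,-3) (2,-3) (4,3) (4,3)
{W/q/Lo/p, W/q/Lo/r} → row (4,1) (4,1) (4,1) (4,1)
{W/q/Mid/p, W/q/Mid/r} → row (1,4) (-3,2) (1,4) (-3,2)
{W/q/Hi/p, W/q/Hi/r} → row (3,3) (3,3) (3,3) (3,3)
{S/t/Lo/p, S/t/Lo/r, S/t/Mid/p, S/t/Mid/r, S/t/Hi/p, S/t/Hi/r, S/q/Lo/p, S/q/Lo/r, S/q/Mid/p, S/q/Mid/r, S/q/Hi/p, S/q/Hi/r} → row (-1,-1) (-1,-1) (-1,-1) (-1,-1)
That's 6 distinct rows out of 24 strategies.

6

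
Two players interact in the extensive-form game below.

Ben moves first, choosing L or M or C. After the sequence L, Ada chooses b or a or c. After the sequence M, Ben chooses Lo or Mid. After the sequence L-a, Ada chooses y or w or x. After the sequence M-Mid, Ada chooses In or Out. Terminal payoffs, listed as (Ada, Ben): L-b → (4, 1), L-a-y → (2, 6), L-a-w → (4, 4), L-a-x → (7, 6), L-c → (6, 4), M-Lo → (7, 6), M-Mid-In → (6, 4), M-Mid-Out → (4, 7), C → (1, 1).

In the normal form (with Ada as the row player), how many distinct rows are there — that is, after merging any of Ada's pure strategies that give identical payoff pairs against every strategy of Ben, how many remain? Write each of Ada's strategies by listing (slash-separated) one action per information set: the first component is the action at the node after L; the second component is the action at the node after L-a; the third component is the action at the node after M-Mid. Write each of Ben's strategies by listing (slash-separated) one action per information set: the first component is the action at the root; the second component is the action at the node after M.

10

Ada has 18 pure strategies: b/y/In, b/y/Out, b/w/In, b/w/Out, b/x/In, b/x/Out, a/y/In, a/y/Out, a/w/In, a/w/Out, a/x/In, a/x/Out, c/y/In, c/y/Out, c/w/In, c/w/Out, c/x/In, c/x/Out. Columns: L/Lo, L/Mid, M/Lo, M/Mid, C/Lo, C/Mid.
{b/y/In, b/w/In, b/x/In} → row (4,1) (4,1) (7,6) (6,4) (1,1) (1,1)
{b/y/Out, b/w/Out, b/x/Out} → row (4,1) (4,1) (7,6) (4,7) (1,1) (1,1)
{a/y/In} → row (2,6) (2,6) (7,6) (6,4) (1,1) (1,1)
{a/y/Out} → row (2,6) (2,6) (7,6) (4,7) (1,1) (1,1)
{a/w/In} → row (4,4) (4,4) (7,6) (6,4) (1,1) (1,1)
{a/w/Out} → row (4,4) (4,4) (7,6) (4,7) (1,1) (1,1)
{a/x/In} → row (7,6) (7,6) (7,6) (6,4) (1,1) (1,1)
{a/x/Out} → row (7,6) (7,6) (7,6) (4,7) (1,1) (1,1)
{c/y/In, c/w/In, c/x/In} → row (6,4) (6,4) (7,6) (6,4) (1,1) (1,1)
{c/y/Out, c/w/Out, c/x/Out} → row (6,4) (6,4) (7,6) (4,7) (1,1) (1,1)
That's 10 distinct rows out of 18 strategies.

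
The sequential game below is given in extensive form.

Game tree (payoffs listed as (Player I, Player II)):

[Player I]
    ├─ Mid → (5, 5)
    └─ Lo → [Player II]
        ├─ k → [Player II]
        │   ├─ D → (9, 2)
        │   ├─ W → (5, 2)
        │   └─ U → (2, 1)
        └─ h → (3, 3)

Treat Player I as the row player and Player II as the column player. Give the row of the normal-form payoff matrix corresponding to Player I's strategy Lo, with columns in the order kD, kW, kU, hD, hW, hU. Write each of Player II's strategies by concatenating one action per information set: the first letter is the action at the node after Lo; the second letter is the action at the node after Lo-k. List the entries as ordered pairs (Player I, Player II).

(9,2) (5,2) (2,1) (3,3) (3,3) (3,3)

vs kD: Player I plays Lo → Player II plays k at [Lo] → Player II plays D at [Lo-k] → (9, 2)
vs kW: Player I plays Lo → Player II plays k at [Lo] → Player II plays W at [Lo-k] → (5, 2)
vs kU: Player I plays Lo → Player II plays k at [Lo] → Player II plays U at [Lo-k] → (2, 1)
vs hD: Player I plays Lo → Player II plays h at [Lo] → (3, 3)
vs hW: Player I plays Lo → Player II plays h at [Lo] → (3, 3)
vs hU: Player I plays Lo → Player II plays h at [Lo] → (3, 3)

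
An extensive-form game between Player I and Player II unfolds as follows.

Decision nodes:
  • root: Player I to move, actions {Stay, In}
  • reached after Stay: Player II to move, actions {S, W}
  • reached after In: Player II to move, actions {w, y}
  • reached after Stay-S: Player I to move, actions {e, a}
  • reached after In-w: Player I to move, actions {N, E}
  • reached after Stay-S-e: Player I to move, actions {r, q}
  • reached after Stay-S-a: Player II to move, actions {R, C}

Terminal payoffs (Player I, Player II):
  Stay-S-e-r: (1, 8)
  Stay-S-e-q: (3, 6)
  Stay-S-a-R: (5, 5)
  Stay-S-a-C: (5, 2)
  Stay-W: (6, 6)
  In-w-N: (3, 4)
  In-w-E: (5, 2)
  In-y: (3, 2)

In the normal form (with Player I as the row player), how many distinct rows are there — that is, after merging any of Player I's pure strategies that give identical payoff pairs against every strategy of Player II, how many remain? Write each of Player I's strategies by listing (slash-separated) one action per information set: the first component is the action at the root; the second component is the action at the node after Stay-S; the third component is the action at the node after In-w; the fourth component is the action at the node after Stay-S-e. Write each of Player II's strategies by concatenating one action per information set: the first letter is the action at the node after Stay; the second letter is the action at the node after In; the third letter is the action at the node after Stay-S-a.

5

Player I has 16 pure strategies: Stay/e/N/r, Stay/e/N/q, Stay/e/E/r, Stay/e/E/q, Stay/a/N/r, Stay/a/N/q, Stay/a/E/r, Stay/a/E/q, In/e/N/r, In/e/N/q, In/e/E/r, In/e/E/q, In/a/N/r, In/a/N/q, In/a/E/r, In/a/E/q. Columns: SwR, SwC, SyR, SyC, WwR, WwC, WyR, WyC.
{Stay/e/N/r, Stay/e/E/r} → row (1,8) (1,8) (1,8) (1,8) (6,6) (6,6) (6,6) (6,6)
{Stay/e/N/q, Stay/e/E/q} → row (3,6) (3,6) (3,6) (3,6) (6,6) (6,6) (6,6) (6,6)
{Stay/a/N/r, Stay/a/N/q, Stay/a/E/r, Stay/a/E/q} → row (5,5) (5,2) (5,5) (5,2) (6,6) (6,6) (6,6) (6,6)
{In/e/N/r, In/e/N/q, In/a/N/r, In/a/N/q} → row (3,4) (3,4) (3,2) (3,2) (3,4) (3,4) (3,2) (3,2)
{In/e/E/r, In/e/E/q, In/a/E/r, In/a/E/q} → row (5,2) (5,2) (3,2) (3,2) (5,2) (5,2) (3,2) (3,2)
That's 5 distinct rows out of 16 strategies.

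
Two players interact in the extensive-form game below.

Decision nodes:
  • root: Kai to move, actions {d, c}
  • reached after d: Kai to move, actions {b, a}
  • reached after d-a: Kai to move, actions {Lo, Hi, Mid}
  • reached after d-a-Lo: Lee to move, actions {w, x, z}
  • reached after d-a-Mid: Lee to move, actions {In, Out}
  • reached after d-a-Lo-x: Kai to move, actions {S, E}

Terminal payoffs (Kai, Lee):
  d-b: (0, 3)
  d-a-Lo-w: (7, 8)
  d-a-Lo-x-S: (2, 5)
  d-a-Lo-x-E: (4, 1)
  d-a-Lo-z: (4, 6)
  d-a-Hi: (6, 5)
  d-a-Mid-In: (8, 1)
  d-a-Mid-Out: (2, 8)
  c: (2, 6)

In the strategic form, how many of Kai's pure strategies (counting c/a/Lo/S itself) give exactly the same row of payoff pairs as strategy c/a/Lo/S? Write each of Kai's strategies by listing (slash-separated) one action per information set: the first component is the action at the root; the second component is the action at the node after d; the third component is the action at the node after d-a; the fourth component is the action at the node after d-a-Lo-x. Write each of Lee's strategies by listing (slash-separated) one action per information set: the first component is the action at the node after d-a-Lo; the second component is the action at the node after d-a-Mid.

12

Row for c/a/Lo/S (columns w/In, w/Out, x/In, x/Out, z/In, z/Out): (2,6) (2,6) (2,6) (2,6) (2,6) (2,6).
Under c/a/Lo/S, Kai's choice at the node after d and at the node after d-a and at the node after d-a-Lo-x can never be reached regardless of what Lee does, so varying those choices leaves every outcome unchanged.
Holding the reachable choices fixed and varying the unreachable ones freely already gives 2 × 3 × 2 = 12 equivalent strategies.
No other strategy reproduces this row, so those 12 are the full class: c/b/Lo/S, c/b/Lo/E, c/b/Hi/S, c/b/Hi/E, c/b/Mid/S, c/b/Mid/E, c/a/Lo/S, c/a/Lo/E, c/a/Hi/S, c/a/Hi/E, c/a/Mid/S, c/a/Mid/E.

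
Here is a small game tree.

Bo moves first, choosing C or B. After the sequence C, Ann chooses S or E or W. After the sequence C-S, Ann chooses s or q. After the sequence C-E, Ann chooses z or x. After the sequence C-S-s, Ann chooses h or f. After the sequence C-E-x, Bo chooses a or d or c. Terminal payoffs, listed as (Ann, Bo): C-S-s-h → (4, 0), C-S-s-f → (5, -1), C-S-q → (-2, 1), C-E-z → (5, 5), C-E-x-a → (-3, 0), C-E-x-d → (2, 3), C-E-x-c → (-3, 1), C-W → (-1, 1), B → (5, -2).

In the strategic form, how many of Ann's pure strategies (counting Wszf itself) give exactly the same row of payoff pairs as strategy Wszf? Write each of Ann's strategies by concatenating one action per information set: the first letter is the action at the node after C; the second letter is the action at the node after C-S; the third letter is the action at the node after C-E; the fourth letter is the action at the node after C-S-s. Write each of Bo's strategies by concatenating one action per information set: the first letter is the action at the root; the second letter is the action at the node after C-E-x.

Row for Wszf (columns Ca, Cd, Cc, Ba, Bd, Bc): (-1,1) (-1,1) (-1,1) (5,-2) (5,-2) (5,-2).
Under Wszf, Ann's choice at the node after C-S and at the node after C-E and at the node after C-S-s can never be reached regardless of what Bo does, so varying those choices leaves every outcome unchanged.
Holding the reachable choices fixed and varying the unreachable ones freely already gives 2 × 2 × 2 = 8 equivalent strategies.
No other strategy reproduces this row, so those 8 are the full class: Wszh, Wszf, Wsxh, Wsxf, Wqzh, Wqzf, Wqxh, Wqxf.

8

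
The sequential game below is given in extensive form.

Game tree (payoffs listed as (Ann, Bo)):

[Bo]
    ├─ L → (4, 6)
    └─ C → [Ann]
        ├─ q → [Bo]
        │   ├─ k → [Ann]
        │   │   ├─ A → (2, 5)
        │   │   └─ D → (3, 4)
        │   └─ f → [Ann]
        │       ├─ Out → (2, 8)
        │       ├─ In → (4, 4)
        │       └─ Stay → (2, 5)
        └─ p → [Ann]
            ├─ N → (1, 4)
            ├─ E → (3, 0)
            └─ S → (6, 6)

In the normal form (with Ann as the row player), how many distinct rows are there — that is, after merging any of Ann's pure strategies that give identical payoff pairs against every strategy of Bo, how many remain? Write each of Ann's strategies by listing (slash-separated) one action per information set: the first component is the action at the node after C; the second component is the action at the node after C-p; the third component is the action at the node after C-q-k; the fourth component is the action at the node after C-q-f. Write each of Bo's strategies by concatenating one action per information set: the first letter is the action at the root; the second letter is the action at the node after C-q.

9

Ann has 36 pure strategies: q/N/A/Out, q/N/A/In, q/N/A/Stay, q/N/D/Out, q/N/D/In, q/N/D/Stay, q/E/A/Out, q/E/A/In, q/E/A/Stay, q/E/D/Out, q/E/D/In, q/E/D/Stay, q/S/A/Out, q/S/A/In, q/S/A/Stay, q/S/D/Out, q/S/D/In, q/S/D/Stay, p/N/A/Out, p/N/A/In, p/N/A/Stay, p/N/D/Out, p/N/D/In, p/N/D/Stay, p/E/A/Out, p/E/A/In, p/E/A/Stay, p/E/D/Out, p/E/D/In, p/E/D/Stay, p/S/A/Out, p/S/A/In, p/S/A/Stay, p/S/D/Out, p/S/D/In, p/S/D/Stay. Columns: Lk, Lf, Ck, Cf.
{q/N/A/Out, q/E/A/Out, q/S/A/Out} → row (4,6) (4,6) (2,5) (2,8)
{q/N/A/In, q/E/A/In, q/S/A/In} → row (4,6) (4,6) (2,5) (4,4)
{q/N/A/Stay, q/E/A/Stay, q/S/A/Stay} → row (4,6) (4,6) (2,5) (2,5)
{q/N/D/Out, q/E/D/Out, q/S/D/Out} → row (4,6) (4,6) (3,4) (2,8)
{q/N/D/In, q/E/D/In, q/S/D/In} → row (4,6) (4,6) (3,4) (4,4)
{q/N/D/Stay, q/E/D/Stay, q/S/D/Stay} → row (4,6) (4,6) (3,4) (2,5)
{p/N/A/Out, p/N/A/In, p/N/A/Stay, p/N/D/Out, p/N/D/In, p/N/D/Stay} → row (4,6) (4,6) (1,4) (1,4)
{p/E/A/Out, p/E/A/In, p/E/A/Stay, p/E/D/Out, p/E/D/In, p/E/D/Stay} → row (4,6) (4,6) (3,0) (3,0)
{p/S/A/Out, p/S/A/In, p/S/A/Stay, p/S/D/Out, p/S/D/In, p/S/D/Stay} → row (4,6) (4,6) (6,6) (6,6)
That's 9 distinct rows out of 36 strategies.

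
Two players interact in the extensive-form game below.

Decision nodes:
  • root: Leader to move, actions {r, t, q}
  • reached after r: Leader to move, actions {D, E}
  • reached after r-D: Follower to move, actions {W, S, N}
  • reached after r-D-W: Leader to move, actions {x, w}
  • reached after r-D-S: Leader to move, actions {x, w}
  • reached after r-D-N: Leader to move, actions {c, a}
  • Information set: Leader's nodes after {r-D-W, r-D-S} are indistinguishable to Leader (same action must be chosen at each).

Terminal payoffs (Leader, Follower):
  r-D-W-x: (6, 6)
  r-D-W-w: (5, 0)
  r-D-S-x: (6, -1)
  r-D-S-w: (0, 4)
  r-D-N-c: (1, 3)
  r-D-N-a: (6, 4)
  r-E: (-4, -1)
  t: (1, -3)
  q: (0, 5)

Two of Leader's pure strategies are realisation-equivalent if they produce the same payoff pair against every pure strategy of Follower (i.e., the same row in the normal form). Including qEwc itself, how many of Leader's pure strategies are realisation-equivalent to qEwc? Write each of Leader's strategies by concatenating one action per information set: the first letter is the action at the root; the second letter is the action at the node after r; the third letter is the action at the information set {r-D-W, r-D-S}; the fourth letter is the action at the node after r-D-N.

Row for qEwc (columns W, S, N): (0,5) (0,5) (0,5).
Under qEwc, Leader's choice at the node after r and at the information set {r-D-W, r-D-S} and at the node after r-D-N can never be reached regardless of what Follower does, so varying those choices leaves every outcome unchanged.
Holding the reachable choices fixed and varying the unreachable ones freely already gives 2 × 2 × 2 = 8 equivalent strategies.
No other strategy reproduces this row, so those 8 are the full class: qDxc, qDxa, qDwc, qDwa, qExc, qExa, qEwc, qEwa.

8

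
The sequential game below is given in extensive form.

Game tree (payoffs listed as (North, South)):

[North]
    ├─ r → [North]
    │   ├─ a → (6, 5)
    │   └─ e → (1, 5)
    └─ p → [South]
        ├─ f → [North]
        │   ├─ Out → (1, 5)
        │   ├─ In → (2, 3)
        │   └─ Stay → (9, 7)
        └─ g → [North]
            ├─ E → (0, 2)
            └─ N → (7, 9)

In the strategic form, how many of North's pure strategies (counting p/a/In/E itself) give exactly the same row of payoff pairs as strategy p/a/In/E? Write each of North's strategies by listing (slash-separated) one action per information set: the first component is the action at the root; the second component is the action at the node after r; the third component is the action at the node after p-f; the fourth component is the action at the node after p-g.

Row for p/a/In/E (columns f, g): (2,3) (0,2).
Under p/a/In/E, North's choice at the node after r can never be reached regardless of what South does, so varying those choices leaves every outcome unchanged.
Holding the reachable choices fixed and varying the unreachable one freely already gives 2 equivalent strategies.
No other strategy reproduces this row, so those 2 are the full class: p/a/In/E, p/e/In/E.

2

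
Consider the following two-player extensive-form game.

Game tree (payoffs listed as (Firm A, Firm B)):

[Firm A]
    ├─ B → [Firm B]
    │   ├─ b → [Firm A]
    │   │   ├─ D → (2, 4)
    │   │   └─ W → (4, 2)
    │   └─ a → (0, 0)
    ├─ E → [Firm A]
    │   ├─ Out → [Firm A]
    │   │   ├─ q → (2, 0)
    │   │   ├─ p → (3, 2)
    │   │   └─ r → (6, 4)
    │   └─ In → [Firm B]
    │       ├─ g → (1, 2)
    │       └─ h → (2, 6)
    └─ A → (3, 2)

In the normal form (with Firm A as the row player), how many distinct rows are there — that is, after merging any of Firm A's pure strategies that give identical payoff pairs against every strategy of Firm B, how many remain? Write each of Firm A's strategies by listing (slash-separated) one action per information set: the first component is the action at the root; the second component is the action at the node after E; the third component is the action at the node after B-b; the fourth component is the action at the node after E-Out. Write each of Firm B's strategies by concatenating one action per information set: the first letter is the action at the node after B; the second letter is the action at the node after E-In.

6

Firm A has 36 pure strategies: B/Out/D/q, B/Out/D/p, B/Out/D/r, B/Out/W/q, B/Out/W/p, B/Out/W/r, B/In/D/q, B/In/D/p, B/In/D/r, B/In/W/q, B/In/W/p, B/In/W/r, E/Out/D/q, E/Out/D/p, E/Out/D/r, E/Out/W/q, E/Out/W/p, E/Out/W/r, E/In/D/q, E/In/D/p, E/In/D/r, E/In/W/q, E/In/W/p, E/In/W/r, A/Out/D/q, A/Out/D/p, A/Out/D/r, A/Out/W/q, A/Out/W/p, A/Out/W/r, A/In/D/q, A/In/D/p, A/In/D/r, A/In/W/q, A/In/W/p, A/In/W/r. Columns: bg, bh, ag, ah.
{B/Out/D/q, B/Out/D/p, B/Out/D/r, B/In/D/q, B/In/D/p, B/In/D/r} → row (2,4) (2,4) (0,0) (0,0)
{B/Out/W/q, B/Out/W/p, B/Out/W/r, B/In/W/q, B/In/W/p, B/In/W/r} → row (4,2) (4,2) (0,0) (0,0)
{E/Out/D/q, E/Out/W/q} → row (2,0) (2,0) (2,0) (2,0)
{E/Out/D/p, E/Out/W/p, A/Out/D/q, A/Out/D/p, A/Out/D/r, A/Out/W/q, A/Out/W/p, A/Out/W/r, A/In/D/q, A/In/D/p, A/In/D/r, A/In/W/q, A/In/W/p, A/In/W/r} → row (3,2) (3,2) (3,2) (3,2)
{E/Out/D/r, E/Out/W/r} → row (6,4) (6,4) (6,4) (6,4)
{E/In/D/q, E/In/D/p, E/In/D/r, E/In/W/q, E/In/W/p, E/In/W/r} → row (1,2) (2,6) (1,2) (2,6)
That's 6 distinct rows out of 36 strategies.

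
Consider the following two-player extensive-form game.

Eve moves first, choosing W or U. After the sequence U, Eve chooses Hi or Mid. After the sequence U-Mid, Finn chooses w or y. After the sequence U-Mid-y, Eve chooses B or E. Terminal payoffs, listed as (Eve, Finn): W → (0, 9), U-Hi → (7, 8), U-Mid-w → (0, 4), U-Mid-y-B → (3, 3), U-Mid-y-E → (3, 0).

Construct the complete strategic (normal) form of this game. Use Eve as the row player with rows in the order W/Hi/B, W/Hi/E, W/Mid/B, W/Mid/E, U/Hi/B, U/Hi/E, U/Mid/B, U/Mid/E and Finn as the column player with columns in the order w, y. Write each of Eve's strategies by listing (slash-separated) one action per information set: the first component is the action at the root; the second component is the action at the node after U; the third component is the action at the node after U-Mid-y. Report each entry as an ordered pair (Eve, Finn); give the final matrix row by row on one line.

W/Hi/B: (0,9) (0,9) | W/Hi/E: (0,9) (0,9) | W/Mid/B: (0,9) (0,9) | W/Mid/E: (0,9) (0,9) | U/Hi/B: (7,8) (7,8) | U/Hi/E: (7,8) (7,8) | U/Mid/B: (0,4) (3,3) | U/Mid/E: (0,4) (3,0)

               w        y
 W/Hi/B    (0,9)    (0,9)
 W/Hi/E    (0,9)    (0,9)
W/Mid/B    (0,9)    (0,9)
W/Mid/E    (0,9)    (0,9)
 U/Hi/B    (7,8)    (7,8)
 U/Hi/E    (7,8)    (7,8)
U/Mid/B    (0,4)    (3,3)
U/Mid/E    (0,4)    (3,0)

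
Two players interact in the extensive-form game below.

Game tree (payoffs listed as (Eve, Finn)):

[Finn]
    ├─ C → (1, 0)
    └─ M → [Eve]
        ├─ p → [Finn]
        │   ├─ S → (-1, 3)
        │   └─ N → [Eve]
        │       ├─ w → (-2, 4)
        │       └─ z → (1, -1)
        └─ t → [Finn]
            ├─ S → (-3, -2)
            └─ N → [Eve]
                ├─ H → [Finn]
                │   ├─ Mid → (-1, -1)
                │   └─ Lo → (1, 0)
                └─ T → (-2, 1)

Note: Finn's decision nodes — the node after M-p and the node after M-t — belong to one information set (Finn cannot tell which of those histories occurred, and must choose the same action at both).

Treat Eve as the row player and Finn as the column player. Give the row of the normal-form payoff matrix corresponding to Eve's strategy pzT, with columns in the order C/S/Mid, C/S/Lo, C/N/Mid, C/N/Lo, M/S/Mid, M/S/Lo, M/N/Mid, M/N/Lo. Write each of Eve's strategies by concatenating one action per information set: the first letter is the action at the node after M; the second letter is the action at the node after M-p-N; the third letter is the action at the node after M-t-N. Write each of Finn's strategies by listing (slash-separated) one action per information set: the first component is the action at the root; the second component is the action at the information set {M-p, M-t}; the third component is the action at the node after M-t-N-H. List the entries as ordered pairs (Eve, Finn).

vs C/S/Mid: Finn plays C → (1, 0)
vs C/S/Lo: Finn plays C → (1, 0)
vs C/N/Mid: Finn plays C → (1, 0)
vs C/N/Lo: Finn plays C → (1, 0)
vs M/S/Mid: Finn plays M → Eve plays p at [M] → Finn plays S at [M-p] → (-1, 3)
vs M/S/Lo: Finn plays M → Eve plays p at [M] → Finn plays S at [M-p] → (-1, 3)
vs M/N/Mid: Finn plays M → Eve plays p at [M] → Finn plays N at [M-p] → Eve plays z at [M-p-N] → (1, -1)
vs M/N/Lo: Finn plays M → Eve plays p at [M] → Finn plays N at [M-p] → Eve plays z at [M-p-N] → (1, -1)

(1,0) (1,0) (1,0) (1,0) (-1,3) (-1,3) (1,-1) (1,-1)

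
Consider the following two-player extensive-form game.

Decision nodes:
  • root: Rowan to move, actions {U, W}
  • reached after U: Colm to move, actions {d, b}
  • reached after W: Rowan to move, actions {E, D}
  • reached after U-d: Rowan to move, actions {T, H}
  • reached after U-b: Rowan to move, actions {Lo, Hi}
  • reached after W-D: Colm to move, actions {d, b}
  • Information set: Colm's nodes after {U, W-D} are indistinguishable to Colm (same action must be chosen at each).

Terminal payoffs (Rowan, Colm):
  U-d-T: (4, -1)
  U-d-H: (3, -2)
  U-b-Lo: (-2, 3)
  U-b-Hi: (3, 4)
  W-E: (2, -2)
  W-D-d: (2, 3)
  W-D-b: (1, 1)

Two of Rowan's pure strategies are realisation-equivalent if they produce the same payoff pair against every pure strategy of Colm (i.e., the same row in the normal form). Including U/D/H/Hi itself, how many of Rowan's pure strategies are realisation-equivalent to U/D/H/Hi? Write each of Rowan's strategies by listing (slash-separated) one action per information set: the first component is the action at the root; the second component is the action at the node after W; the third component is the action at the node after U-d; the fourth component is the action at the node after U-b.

Row for U/D/H/Hi (columns d, b): (3,-2) (3,4).
Under U/D/H/Hi, Rowan's choice at the node after W can never be reached regardless of what Colm does, so varying those choices leaves every outcome unchanged.
Holding the reachable choices fixed and varying the unreachable one freely already gives 2 equivalent strategies.
No other strategy reproduces this row, so those 2 are the full class: U/E/H/Hi, U/D/H/Hi.

2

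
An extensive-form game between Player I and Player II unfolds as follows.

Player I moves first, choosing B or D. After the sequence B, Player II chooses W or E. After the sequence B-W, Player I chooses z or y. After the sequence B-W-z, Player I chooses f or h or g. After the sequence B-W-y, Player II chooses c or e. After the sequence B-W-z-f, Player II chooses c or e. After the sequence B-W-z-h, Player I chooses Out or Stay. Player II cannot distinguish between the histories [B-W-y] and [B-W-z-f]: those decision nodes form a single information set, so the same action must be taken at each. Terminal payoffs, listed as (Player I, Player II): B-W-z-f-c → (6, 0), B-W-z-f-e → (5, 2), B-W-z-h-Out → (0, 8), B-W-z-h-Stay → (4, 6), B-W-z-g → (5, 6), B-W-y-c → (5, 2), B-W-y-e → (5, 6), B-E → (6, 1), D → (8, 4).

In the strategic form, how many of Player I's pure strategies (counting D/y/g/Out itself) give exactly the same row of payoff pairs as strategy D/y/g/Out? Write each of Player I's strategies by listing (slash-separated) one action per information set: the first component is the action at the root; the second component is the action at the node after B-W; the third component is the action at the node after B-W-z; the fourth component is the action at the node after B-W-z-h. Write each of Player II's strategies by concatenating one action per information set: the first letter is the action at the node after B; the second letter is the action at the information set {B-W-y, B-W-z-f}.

Row for D/y/g/Out (columns Wc, We, Ec, Ee): (8,4) (8,4) (8,4) (8,4).
Under D/y/g/Out, Player I's choice at the node after B-W and at the node after B-W-z and at the node after B-W-z-h can never be reached regardless of what Player II does, so varying those choices leaves every outcome unchanged.
Holding the reachable choices fixed and varying the unreachable ones freely already gives 2 × 3 × 2 = 12 equivalent strategies.
No other strategy reproduces this row, so those 12 are the full class: D/z/f/Out, D/z/f/Stay, D/z/h/Out, D/z/h/Stay, D/z/g/Out, D/z/g/Stay, D/y/f/Out, D/y/f/Stay, D/y/h/Out, D/y/h/Stay, D/y/g/Out, D/y/g/Stay.

12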